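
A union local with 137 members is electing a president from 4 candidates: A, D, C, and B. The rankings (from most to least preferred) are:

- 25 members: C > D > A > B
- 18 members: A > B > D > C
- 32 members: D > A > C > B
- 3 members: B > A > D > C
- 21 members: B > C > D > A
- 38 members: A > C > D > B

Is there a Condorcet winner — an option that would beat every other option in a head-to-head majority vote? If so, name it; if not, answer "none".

Checking pairwise contests:
D beats A 78–59.
C beats D 84–53.
A beats C 91–46.
A beats B 113–24.
Every option loses at least one head-to-head, so there is no Condorcet winner.

none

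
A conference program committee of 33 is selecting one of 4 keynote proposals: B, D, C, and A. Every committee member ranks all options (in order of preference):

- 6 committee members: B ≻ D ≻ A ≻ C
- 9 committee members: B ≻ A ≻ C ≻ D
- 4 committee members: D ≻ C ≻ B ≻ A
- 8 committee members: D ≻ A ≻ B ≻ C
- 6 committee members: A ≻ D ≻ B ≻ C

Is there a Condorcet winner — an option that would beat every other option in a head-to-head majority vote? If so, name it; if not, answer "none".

D

D vs B: 18–15 for D.
D vs C: 24–9 for D.
D vs A: 18–15 for D.
D beats every other option head-to-head.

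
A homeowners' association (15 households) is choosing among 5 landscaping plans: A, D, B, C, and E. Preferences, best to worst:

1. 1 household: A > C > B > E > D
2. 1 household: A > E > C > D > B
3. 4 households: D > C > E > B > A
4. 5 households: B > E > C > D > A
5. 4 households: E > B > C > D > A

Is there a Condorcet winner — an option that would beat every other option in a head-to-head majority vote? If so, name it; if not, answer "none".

E vs A: 13–2 for E.
E vs D: 11–4 for E.
E vs B: 9–6 for E.
E vs C: 10–5 for E.
E beats every other option head-to-head.

E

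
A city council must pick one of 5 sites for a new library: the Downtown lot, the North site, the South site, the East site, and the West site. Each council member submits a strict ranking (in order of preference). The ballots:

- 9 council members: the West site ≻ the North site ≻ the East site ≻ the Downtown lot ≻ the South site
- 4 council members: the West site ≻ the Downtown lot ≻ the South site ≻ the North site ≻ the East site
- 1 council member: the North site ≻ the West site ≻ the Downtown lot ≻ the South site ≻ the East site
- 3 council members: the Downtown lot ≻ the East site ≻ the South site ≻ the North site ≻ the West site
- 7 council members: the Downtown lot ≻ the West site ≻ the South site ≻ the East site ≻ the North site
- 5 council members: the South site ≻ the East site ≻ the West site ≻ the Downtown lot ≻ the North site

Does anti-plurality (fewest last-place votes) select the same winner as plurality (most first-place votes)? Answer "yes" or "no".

no

Anti-plurality — last-place votes: the Downtown lot 0, the North site 12, the South site 9, the East site 5, the West site 3. Winner: the Downtown lot.
Plurality — first-place votes: the Downtown lot 10, the North site 1, the South site 5, the East site 0, the West site 13. Winner: the West site.
The two methods disagree.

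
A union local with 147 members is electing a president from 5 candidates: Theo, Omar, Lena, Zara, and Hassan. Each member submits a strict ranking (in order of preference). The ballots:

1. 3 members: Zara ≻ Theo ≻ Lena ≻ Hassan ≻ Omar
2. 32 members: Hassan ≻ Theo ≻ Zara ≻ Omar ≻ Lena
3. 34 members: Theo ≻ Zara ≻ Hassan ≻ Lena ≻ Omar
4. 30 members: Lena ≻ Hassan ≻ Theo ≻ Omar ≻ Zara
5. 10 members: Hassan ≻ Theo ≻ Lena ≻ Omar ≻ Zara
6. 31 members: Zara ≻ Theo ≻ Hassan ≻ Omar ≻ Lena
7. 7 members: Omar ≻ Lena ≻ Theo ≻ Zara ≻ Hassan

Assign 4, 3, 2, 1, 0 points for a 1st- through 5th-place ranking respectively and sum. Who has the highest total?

Theo

Theo: 3·3 + 32·3 + 34·4 + 30·2 + 10·3 + 31·3 + 7·2 = 438
Omar: 3·0 + 32·1 + 34·0 + 30·1 + 10·1 + 31·1 + 7·4 = 131
Lena: 3·2 + 32·0 + 34·1 + 30·4 + 10·2 + 31·0 + 7·3 = 201
Zara: 3·4 + 32·2 + 34·3 + 30·0 + 10·0 + 31·4 + 7·1 = 309
Hassan: 3·1 + 32·4 + 34·2 + 30·3 + 10·4 + 31·2 + 7·0 = 391
Theo has the highest Borda score (438).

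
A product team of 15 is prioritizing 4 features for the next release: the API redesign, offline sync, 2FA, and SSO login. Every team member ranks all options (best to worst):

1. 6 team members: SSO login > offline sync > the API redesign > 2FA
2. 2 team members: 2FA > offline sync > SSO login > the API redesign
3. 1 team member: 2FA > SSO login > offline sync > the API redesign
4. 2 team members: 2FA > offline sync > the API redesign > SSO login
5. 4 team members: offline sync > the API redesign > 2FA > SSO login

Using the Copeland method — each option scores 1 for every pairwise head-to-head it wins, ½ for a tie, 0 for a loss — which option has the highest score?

offline sync

the API redesign: beats 2FA; loses to offline sync and SSO login → score 1.
offline sync: beats the API redesign, 2FA, and SSO login → score 3.
2FA: beats SSO login; loses to the API redesign and offline sync → score 1.
SSO login: beats the API redesign; loses to offline sync and 2FA → score 1.
offline sync has the best pairwise record.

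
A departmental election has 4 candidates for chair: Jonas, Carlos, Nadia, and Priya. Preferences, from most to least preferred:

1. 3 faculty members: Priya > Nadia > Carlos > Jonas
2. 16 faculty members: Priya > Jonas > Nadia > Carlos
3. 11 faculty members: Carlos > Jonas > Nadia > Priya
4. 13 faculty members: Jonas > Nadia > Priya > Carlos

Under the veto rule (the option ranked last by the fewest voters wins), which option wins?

Last-place votes: Jonas 3, Carlos 29, Nadia 0, Priya 11.
Nadia is ranked last by the fewest voters, so Nadia wins.

Nadia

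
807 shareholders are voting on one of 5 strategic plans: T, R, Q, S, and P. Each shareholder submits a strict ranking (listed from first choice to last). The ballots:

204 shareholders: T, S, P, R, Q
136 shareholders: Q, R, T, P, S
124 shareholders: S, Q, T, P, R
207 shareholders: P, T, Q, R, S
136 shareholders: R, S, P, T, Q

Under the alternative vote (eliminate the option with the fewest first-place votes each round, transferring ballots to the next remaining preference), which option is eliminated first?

Round 1: T 204, R 136, Q 136, S 124, P 207. Eliminate S.

S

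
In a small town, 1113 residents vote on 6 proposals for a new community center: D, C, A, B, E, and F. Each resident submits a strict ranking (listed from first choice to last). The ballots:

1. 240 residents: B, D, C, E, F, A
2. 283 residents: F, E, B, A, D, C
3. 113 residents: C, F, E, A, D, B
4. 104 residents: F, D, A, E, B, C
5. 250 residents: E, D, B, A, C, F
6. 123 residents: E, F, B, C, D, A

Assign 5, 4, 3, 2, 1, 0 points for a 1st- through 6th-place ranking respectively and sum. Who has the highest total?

E

D: 240·4 + 283·1 + 113·1 + 104·4 + 250·4 + 123·1 = 2895
C: 240·3 + 283·0 + 113·5 + 104·0 + 250·1 + 123·2 = 1781
A: 240·0 + 283·2 + 113·2 + 104·3 + 250·2 + 123·0 = 1604
B: 240·5 + 283·3 + 113·0 + 104·1 + 250·3 + 123·3 = 3272
E: 240·2 + 283·4 + 113·3 + 104·2 + 250·5 + 123·5 = 4024
F: 240·1 + 283·5 + 113·4 + 104·5 + 250·0 + 123·4 = 3119
E has the highest Borda score (4024).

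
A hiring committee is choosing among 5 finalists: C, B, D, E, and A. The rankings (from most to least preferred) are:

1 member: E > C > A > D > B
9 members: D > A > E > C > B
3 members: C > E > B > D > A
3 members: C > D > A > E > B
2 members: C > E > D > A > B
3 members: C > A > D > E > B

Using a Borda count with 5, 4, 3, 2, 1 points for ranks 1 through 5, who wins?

C: 1·4 + 9·2 + 3·5 + 3·5 + 2·5 + 3·5 = 77
B: 1·1 + 9·1 + 3·3 + 3·1 + 2·1 + 3·1 = 27
D: 1·2 + 9·5 + 3·2 + 3·4 + 2·3 + 3·3 = 80
E: 1·5 + 9·3 + 3·4 + 3·2 + 2·4 + 3·2 = 64
A: 1·3 + 9·4 + 3·1 + 3·3 + 2·2 + 3·4 = 67
D has the highest Borda score (80).

D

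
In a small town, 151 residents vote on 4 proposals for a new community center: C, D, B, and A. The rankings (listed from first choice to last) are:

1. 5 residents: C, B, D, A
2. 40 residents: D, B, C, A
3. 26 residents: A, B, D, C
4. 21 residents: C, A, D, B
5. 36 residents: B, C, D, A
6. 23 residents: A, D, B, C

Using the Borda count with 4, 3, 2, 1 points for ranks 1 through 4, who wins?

B

C: 5·4 + 40·2 + 26·1 + 21·4 + 36·3 + 23·1 = 341
D: 5·2 + 40·4 + 26·2 + 21·2 + 36·2 + 23·3 = 405
B: 5·3 + 40·3 + 26·3 + 21·1 + 36·4 + 23·2 = 424
A: 5·1 + 40·1 + 26·4 + 21·3 + 36·1 + 23·4 = 340
B has the highest Borda score (424).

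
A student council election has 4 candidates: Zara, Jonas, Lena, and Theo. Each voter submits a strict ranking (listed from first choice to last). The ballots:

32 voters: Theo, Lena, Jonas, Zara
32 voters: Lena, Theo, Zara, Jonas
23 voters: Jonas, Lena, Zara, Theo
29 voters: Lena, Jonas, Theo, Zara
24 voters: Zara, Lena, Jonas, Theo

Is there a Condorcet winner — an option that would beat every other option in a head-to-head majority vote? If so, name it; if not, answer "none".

Lena vs Zara: 116–24 for Lena.
Lena vs Jonas: 117–23 for Lena.
Lena vs Theo: 108–32 for Lena.
Lena beats every other option head-to-head.

Lena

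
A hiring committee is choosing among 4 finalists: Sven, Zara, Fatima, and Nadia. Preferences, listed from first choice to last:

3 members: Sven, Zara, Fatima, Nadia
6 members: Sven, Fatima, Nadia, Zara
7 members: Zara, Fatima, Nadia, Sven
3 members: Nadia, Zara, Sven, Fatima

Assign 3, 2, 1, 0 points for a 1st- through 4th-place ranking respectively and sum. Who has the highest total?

Sven: 3·3 + 6·3 + 7·0 + 3·1 = 30
Zara: 3·2 + 6·0 + 7·3 + 3·2 = 33
Fatima: 3·1 + 6·2 + 7·2 + 3·0 = 29
Nadia: 3·0 + 6·1 + 7·1 + 3·3 = 22
Zara has the highest Borda score (33).

Zara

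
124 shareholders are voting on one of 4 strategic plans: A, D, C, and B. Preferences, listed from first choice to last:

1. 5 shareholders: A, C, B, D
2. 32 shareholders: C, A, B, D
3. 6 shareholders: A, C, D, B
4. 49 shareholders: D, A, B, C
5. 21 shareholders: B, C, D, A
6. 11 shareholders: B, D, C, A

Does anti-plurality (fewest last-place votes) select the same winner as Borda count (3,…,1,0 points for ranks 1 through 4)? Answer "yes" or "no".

no

Anti-plurality — last-place votes: A 32, D 37, C 49, B 6. Winner: B.
Borda — scores: A 195, D 196, C 171, B 182. Winner: D.
The two methods disagree.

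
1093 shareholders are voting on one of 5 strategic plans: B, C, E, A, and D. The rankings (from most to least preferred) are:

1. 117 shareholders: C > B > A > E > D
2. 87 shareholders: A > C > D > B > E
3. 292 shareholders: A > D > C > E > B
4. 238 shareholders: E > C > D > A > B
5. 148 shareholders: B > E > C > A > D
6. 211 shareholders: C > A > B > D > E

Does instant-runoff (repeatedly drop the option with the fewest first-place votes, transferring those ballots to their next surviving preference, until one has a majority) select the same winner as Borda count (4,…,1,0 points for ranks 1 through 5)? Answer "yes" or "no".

no

Instant-runoff — R1 B 148, C 328, E 238, A 379, D 0 (D out); R2 B 148, C 328, E 238, A 379 (B out); R3 C 328, E 386, A 379 (C out); R4 E 386, A 707 (A winner). Winner: A.
Borda — scores: B 1452, C 3167, E 1805, A 2769, D 1737. Winner: C.
The two methods disagree.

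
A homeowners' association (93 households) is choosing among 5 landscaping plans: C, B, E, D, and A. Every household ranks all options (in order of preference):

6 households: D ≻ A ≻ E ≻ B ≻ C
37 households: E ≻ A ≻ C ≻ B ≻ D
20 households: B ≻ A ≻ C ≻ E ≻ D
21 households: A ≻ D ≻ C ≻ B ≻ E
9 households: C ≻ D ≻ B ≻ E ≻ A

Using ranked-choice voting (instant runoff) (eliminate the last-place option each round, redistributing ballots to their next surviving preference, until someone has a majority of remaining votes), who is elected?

B

Round 1: C 9, B 20, E 37, D 6, A 21. Eliminate D.
Round 2: C 9, B 20, E 37, A 27. Eliminate C.
Round 3: B 29, E 37, A 27. Eliminate A.
Round 4: B 50, E 43. B has a majority.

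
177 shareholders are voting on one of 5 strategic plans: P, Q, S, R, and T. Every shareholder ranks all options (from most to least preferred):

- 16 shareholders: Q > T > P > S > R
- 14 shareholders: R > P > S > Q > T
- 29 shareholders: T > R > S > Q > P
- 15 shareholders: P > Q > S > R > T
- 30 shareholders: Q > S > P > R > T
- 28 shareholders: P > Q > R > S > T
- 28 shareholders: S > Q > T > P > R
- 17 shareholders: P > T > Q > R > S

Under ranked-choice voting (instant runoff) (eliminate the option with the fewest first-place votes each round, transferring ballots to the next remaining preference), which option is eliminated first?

Round 1: P 60, Q 46, S 28, R 14, T 29. Eliminate R.

R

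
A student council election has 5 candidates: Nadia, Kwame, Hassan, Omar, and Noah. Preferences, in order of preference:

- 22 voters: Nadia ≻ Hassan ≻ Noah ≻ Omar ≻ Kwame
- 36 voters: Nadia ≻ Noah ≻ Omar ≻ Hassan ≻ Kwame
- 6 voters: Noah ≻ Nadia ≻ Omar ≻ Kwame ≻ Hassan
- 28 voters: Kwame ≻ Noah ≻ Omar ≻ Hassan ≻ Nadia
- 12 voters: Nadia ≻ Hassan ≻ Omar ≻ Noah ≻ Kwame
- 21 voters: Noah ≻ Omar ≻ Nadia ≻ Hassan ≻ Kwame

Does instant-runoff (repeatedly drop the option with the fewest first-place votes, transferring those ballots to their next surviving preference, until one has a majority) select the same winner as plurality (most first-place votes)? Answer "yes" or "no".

Instant-runoff — R1 Nadia 70, Kwame 28, Hassan 0, Omar 0, Noah 27 (Nadia winner). Winner: Nadia.
Plurality — first-place votes: Nadia 70, Kwame 28, Hassan 0, Omar 0, Noah 27. Winner: Nadia.
The two methods agree.

yes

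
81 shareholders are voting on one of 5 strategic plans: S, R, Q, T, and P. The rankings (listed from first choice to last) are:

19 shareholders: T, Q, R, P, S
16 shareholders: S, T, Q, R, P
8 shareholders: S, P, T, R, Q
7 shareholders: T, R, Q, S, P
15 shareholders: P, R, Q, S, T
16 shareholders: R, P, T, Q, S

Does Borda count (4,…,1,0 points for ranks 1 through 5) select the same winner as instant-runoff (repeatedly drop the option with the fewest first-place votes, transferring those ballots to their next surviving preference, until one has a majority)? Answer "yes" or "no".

Borda — scores: S 118, R 192, Q 149, T 200, P 151. Winner: T.
Instant-runoff — R1 S 24, R 16, Q 0, T 26, P 15 (Q out); R2 S 24, R 16, T 26, P 15 (P out); R3 S 24, R 31, T 26 (S out); R4 R 31, T 50 (T winner). Winner: T.
The two methods agree.

yes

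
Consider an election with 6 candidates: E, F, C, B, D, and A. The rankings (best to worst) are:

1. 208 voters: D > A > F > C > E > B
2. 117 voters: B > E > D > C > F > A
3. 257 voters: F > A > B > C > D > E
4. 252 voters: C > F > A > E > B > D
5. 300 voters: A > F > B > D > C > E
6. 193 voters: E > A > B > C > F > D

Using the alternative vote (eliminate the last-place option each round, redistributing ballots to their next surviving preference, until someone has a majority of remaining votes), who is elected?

Round 1: E 193, F 257, C 252, B 117, D 208, A 300. Eliminate B.
Round 2: E 310, F 257, C 252, D 208, A 300. Eliminate D.
Round 3: E 310, F 257, C 252, A 508. Eliminate C.
Round 4: E 310, F 509, A 508. Eliminate E.
Round 5: F 626, A 701. A has a majority.

A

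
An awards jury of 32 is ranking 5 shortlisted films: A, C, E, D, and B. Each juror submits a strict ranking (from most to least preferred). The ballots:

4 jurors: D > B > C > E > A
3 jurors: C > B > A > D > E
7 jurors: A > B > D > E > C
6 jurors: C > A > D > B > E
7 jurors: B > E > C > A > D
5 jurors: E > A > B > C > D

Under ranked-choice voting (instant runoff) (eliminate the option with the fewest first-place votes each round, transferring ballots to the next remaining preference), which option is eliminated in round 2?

Round 1: A 7, C 9, E 5, D 4, B 7. Eliminate D.
Round 2: A 7, C 9, E 5, B 11. Eliminate E.

E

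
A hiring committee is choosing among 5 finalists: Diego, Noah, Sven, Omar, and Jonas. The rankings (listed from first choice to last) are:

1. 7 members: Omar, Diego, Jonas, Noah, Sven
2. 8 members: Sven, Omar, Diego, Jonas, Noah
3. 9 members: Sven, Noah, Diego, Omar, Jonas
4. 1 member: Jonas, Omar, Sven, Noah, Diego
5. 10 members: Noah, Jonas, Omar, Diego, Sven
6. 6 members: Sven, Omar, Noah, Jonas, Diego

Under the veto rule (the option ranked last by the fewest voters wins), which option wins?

Last-place votes: Diego 7, Noah 8, Sven 17, Omar 0, Jonas 9.
Omar is ranked last by the fewest voters, so Omar wins.

Omar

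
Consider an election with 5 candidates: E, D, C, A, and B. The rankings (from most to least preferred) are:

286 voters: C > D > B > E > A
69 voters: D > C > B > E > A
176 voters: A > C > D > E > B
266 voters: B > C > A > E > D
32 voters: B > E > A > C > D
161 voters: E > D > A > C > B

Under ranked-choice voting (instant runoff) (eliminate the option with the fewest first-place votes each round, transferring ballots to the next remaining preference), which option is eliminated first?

Round 1: E 161, D 69, C 286, A 176, B 298. Eliminate D.

D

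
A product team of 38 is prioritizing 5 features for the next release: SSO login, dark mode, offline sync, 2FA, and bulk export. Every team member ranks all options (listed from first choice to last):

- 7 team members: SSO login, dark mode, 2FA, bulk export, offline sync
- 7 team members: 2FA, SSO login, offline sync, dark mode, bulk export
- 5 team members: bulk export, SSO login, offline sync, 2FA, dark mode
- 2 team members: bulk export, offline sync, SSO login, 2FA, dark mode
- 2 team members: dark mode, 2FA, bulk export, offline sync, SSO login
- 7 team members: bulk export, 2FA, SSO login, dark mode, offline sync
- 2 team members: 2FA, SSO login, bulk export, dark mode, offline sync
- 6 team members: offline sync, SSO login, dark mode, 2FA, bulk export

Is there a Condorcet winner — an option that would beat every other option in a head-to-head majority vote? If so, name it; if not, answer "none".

SSO login vs dark mode: 36–2 for SSO login.
SSO login vs offline sync: 28–10 for SSO login.
SSO login vs 2FA: 20–18 for SSO login.
SSO login vs bulk export: 22–16 for SSO login.
SSO login beats every other option head-to-head.

SSO login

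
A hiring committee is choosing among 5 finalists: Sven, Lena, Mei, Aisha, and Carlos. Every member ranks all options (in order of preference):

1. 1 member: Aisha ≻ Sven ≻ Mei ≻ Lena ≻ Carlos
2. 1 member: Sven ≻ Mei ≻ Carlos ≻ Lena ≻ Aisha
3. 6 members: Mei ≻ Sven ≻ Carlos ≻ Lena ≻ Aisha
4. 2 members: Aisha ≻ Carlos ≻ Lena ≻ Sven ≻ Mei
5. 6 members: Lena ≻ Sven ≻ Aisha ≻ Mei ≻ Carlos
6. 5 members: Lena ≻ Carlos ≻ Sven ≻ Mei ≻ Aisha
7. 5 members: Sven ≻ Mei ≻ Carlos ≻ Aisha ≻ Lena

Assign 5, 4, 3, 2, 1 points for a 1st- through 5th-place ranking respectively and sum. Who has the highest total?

Sven

Sven: 1·4 + 1·5 + 6·4 + 2·2 + 6·4 + 5·3 + 5·5 = 101
Lena: 1·2 + 1·2 + 6·2 + 2·3 + 6·5 + 5·5 + 5·1 = 82
Mei: 1·3 + 1·4 + 6·5 + 2·1 + 6·2 + 5·2 + 5·4 = 81
Aisha: 1·5 + 1·1 + 6·1 + 2·5 + 6·3 + 5·1 + 5·2 = 55
Carlos: 1·1 + 1·3 + 6·3 + 2·4 + 6·1 + 5·4 + 5·3 = 71
Sven has the highest Borda score (101).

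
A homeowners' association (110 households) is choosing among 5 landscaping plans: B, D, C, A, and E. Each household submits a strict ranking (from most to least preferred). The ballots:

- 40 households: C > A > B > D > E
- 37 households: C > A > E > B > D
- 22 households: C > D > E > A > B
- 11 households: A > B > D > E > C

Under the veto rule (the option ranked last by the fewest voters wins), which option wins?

A

Last-place votes: B 22, D 37, C 11, A 0, E 40.
A is ranked last by the fewest voters, so A wins.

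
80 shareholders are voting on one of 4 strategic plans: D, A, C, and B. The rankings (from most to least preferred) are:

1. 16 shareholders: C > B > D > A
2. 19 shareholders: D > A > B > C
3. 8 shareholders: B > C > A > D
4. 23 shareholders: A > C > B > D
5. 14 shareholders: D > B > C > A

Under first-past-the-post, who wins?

First-place votes: D 33, A 23, C 16, B 8.
D has the most first-place votes.

D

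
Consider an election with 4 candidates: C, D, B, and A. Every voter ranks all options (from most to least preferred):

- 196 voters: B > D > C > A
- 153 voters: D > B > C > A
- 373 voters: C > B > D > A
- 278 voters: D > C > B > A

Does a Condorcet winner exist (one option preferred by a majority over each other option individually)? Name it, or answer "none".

Checking pairwise contests:
D beats C 627–373.
B beats D 569–431.
C beats B 651–349.
C beats A 1000–0.
Every option loses at least one head-to-head, so there is no Condorcet winner.

none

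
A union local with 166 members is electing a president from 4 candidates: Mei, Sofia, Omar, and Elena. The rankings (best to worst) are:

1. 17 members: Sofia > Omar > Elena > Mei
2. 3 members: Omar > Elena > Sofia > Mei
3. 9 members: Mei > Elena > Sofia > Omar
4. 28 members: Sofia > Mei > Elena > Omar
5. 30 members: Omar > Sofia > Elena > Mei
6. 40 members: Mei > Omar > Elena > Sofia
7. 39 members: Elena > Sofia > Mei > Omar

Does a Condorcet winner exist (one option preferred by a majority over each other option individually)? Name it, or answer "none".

Checking pairwise contests:
Sofia beats Mei 117–49.
Elena beats Sofia 91–75.
Mei beats Omar 116–50.
Omar beats Elena 90–76.
Every option loses at least one head-to-head, so there is no Condorcet winner.

none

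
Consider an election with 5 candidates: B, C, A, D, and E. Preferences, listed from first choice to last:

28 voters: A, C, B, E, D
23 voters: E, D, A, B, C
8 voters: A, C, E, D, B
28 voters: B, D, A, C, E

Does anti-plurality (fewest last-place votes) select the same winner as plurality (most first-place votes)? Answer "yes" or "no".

yes

Anti-plurality — last-place votes: B 8, C 23, A 0, D 28, E 28. Winner: A.
Plurality — first-place votes: B 28, C 0, A 36, D 0, E 23. Winner: A.
The two methods agree.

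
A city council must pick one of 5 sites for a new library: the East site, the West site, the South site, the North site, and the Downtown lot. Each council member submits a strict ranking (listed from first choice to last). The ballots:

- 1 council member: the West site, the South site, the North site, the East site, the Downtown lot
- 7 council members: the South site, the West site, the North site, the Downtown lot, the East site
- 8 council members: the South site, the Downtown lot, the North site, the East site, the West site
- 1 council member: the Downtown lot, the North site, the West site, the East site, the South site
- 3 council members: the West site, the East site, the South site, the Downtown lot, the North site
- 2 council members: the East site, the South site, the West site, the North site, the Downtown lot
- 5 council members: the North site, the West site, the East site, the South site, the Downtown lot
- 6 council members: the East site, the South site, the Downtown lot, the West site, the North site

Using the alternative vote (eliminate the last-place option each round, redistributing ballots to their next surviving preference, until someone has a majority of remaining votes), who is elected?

Round 1: the East site 8, the West site 4, the South site 15, the North site 5, the Downtown lot 1. Eliminate the Downtown lot.
Round 2: the East site 8, the West site 4, the South site 15, the North site 6. Eliminate the West site.
Round 3: the East site 11, the South site 16, the North site 6. Eliminate the North site.
Round 4: the East site 17, the South site 16. The East site has a majority.

the East site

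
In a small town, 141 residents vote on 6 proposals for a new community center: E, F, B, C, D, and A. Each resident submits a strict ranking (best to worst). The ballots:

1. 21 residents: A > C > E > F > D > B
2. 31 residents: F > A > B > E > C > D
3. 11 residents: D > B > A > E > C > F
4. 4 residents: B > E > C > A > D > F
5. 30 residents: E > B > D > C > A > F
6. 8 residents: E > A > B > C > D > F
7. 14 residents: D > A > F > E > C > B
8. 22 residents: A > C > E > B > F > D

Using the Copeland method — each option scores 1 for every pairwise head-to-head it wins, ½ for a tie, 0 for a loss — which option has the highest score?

A

E: beats F, B, C, and D; loses to A → score 4.
F: beats D; loses to E, B, C, and A → score 1.
B: beats F, C, and D; loses to E and A → score 3.
C: beats F and D; loses to E, B, and A → score 2.
D: loses to E, F, B, C, and A → score 0.
A: beats E, F, B, C, and D → score 5.
A has the best pairwise record.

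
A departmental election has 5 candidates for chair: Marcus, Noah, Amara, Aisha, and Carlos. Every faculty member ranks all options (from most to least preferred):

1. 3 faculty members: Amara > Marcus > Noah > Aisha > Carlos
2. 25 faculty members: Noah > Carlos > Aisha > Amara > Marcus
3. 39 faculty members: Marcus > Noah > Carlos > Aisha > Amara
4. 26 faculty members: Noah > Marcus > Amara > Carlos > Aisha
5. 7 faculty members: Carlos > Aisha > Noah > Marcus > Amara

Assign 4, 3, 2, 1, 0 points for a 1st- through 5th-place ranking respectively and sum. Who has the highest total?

Noah

Marcus: 3·3 + 25·0 + 39·4 + 26·3 + 7·1 = 250
Noah: 3·2 + 25·4 + 39·3 + 26·4 + 7·2 = 341
Amara: 3·4 + 25·1 + 39·0 + 26·2 + 7·0 = 89
Aisha: 3·1 + 25·2 + 39·1 + 26·0 + 7·3 = 113
Carlos: 3·0 + 25·3 + 39·2 + 26·1 + 7·4 = 207
Noah has the highest Borda score (341).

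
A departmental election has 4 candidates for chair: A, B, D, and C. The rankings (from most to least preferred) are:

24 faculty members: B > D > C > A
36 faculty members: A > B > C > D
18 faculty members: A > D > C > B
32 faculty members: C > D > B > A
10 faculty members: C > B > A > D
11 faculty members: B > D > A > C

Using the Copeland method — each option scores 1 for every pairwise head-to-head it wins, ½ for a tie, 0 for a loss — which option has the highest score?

A: loses to B, D, and C → score 0.
B: beats A, D, and C → score 3.
D: beats A; loses to B and C → score 1.
C: beats A and D; loses to B → score 2.
B has the best pairwise record.

B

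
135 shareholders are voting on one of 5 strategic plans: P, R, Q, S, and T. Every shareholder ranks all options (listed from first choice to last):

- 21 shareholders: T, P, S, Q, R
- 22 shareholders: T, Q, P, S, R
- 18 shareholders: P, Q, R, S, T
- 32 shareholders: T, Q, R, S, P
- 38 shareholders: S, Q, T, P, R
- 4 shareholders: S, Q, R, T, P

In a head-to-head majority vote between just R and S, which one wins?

S

Voters preferring R to S: 50; preferring S to R: 85.
S wins the head-to-head.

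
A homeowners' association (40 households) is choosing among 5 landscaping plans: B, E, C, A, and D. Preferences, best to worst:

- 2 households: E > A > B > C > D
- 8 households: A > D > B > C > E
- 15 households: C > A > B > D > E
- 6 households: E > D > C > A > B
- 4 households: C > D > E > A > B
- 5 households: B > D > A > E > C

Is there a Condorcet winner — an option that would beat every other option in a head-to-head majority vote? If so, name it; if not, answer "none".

C vs B: 25–15 for C.
C vs E: 27–13 for C.
C vs A: 25–15 for C.
C vs D: 21–19 for C.
C beats every other option head-to-head.

C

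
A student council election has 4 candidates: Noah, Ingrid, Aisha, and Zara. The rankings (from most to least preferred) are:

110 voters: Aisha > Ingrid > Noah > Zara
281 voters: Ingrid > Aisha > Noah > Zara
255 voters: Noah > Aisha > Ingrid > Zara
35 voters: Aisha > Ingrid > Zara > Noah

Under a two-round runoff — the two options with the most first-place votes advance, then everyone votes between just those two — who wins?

Round 1 first-place votes: Noah 255, Ingrid 281, Aisha 145, Zara 0.
Ingrid and Noah advance.
Runoff: Ingrid is preferred to Noah by 426 voters; Noah by 255.
Ingrid wins the runoff.

Ingrid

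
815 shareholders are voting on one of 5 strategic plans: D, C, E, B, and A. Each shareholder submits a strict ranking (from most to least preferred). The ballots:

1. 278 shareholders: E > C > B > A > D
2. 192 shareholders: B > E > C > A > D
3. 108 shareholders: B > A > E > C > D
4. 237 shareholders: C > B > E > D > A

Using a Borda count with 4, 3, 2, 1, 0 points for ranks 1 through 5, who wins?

D: 278·0 + 192·0 + 108·0 + 237·1 = 237
C: 278·3 + 192·2 + 108·1 + 237·4 = 2274
E: 278·4 + 192·3 + 108·2 + 237·2 = 2378
B: 278·2 + 192·4 + 108·4 + 237·3 = 2467
A: 278·1 + 192·1 + 108·3 + 237·0 = 794
B has the highest Borda score (2467).

B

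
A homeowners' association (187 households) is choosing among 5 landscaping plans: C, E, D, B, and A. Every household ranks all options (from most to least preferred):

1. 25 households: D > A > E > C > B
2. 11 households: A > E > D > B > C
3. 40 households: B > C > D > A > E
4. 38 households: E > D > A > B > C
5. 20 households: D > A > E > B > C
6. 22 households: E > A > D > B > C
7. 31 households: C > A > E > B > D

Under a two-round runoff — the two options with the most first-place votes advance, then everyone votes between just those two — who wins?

E

Round 1 first-place votes: C 31, E 60, D 45, B 40, A 11.
E and D advance.
Runoff: E is preferred to D by 102 voters; D by 85.
E wins the runoff.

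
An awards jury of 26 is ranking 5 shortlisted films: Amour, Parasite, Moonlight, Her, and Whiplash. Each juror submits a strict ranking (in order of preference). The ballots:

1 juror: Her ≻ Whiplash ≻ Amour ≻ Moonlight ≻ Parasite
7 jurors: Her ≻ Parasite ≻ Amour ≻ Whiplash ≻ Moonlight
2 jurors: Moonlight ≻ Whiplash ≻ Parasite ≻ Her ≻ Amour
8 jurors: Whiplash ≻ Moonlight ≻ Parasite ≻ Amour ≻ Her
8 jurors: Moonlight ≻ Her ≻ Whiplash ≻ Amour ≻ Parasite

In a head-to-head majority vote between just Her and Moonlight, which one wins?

Voters preferring Her to Moonlight: 8; preferring Moonlight to Her: 18.
Moonlight wins the head-to-head.

Moonlight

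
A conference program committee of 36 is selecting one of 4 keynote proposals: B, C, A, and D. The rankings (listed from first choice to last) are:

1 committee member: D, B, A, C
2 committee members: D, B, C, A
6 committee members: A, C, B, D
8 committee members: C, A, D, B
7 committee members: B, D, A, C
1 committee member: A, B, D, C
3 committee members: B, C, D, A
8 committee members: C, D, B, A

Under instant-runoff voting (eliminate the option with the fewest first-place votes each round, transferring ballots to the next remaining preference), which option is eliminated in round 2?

A

Round 1: B 10, C 16, A 7, D 3. Eliminate D.
Round 2: B 13, C 16, A 7. Eliminate A.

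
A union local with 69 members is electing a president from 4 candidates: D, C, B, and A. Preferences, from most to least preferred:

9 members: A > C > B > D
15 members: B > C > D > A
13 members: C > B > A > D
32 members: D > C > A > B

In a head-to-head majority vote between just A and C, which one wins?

Voters preferring A to C: 9; preferring C to A: 60.
C wins the head-to-head.

C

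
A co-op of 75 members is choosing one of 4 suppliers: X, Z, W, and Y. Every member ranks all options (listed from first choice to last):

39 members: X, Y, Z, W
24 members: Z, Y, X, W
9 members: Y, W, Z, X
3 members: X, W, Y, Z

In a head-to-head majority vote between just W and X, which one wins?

Voters preferring W to X: 9; preferring X to W: 66.
X wins the head-to-head.

X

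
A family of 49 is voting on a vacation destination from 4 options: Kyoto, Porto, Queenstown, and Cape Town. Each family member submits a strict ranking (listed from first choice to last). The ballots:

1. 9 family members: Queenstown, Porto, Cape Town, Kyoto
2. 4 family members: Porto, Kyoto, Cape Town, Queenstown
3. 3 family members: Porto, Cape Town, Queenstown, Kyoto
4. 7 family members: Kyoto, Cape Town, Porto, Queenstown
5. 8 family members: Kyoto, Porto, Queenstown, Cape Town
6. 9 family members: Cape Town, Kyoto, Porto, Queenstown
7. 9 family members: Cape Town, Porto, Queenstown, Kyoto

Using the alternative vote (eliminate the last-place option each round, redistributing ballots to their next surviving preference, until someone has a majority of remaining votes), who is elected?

Round 1: Kyoto 15, Porto 7, Queenstown 9, Cape Town 18. Eliminate Porto.
Round 2: Kyoto 19, Queenstown 9, Cape Town 21. Eliminate Queenstown.
Round 3: Kyoto 19, Cape Town 30. Cape Town has a majority.

Cape Town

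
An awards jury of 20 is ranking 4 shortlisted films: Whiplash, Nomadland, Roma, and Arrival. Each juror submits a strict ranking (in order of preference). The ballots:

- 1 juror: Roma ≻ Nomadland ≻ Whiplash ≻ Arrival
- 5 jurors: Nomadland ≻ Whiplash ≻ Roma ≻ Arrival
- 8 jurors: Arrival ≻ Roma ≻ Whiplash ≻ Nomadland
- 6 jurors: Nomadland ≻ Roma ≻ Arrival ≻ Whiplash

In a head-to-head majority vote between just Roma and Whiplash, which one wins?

Roma

Voters preferring Roma to Whiplash: 15; preferring Whiplash to Roma: 5.
Roma wins the head-to-head.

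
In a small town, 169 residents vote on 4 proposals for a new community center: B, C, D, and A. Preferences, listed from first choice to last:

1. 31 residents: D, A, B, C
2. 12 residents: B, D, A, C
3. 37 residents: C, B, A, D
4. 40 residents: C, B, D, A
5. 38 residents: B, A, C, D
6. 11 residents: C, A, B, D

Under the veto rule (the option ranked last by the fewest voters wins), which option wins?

B

Last-place votes: B 0, C 43, D 86, A 40.
B is ranked last by the fewest voters, so B wins.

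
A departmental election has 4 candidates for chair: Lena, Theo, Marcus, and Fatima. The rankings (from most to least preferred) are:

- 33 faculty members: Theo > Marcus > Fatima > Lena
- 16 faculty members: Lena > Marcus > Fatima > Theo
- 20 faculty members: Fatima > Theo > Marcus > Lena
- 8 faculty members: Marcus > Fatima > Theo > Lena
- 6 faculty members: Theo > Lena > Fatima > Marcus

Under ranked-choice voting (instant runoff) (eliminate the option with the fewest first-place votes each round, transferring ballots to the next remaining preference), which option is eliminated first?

Marcus

Round 1: Lena 16, Theo 39, Marcus 8, Fatima 20. Eliminate Marcus.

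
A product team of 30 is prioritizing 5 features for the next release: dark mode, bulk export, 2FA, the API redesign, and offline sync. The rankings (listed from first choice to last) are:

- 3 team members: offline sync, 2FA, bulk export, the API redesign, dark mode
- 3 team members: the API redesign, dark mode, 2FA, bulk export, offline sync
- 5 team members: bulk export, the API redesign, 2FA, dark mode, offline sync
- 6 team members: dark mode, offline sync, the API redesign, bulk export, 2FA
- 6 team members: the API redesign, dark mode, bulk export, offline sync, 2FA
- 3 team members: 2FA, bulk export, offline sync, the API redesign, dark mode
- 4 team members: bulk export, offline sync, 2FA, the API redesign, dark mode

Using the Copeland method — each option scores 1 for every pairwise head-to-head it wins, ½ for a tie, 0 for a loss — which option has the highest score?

dark mode: beats offline sync; ties bulk export and 2FA; loses to the API redesign → score 2.
bulk export: beats 2FA and offline sync; ties dark mode and the API redesign → score 3.
2FA: ties dark mode; loses to bulk export, the API redesign, and offline sync → score 0.5.
the API redesign: beats dark mode and 2FA; ties bulk export; loses to offline sync → score 2.5.
offline sync: beats 2FA and the API redesign; loses to dark mode and bulk export → score 2.
bulk export has the best pairwise record.

bulk export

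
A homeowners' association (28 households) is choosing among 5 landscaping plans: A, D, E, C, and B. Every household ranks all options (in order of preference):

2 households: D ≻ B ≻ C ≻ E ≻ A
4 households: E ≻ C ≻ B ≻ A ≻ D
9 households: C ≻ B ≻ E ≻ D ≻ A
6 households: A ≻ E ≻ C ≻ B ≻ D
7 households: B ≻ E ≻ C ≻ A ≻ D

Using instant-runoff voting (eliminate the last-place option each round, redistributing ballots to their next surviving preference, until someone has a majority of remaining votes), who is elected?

C

Round 1: A 6, D 2, E 4, C 9, B 7. Eliminate D.
Round 2: A 6, E 4, C 9, B 9. Eliminate E.
Round 3: A 6, C 13, B 9. Eliminate A.
Round 4: C 19, B 9. C has a majority.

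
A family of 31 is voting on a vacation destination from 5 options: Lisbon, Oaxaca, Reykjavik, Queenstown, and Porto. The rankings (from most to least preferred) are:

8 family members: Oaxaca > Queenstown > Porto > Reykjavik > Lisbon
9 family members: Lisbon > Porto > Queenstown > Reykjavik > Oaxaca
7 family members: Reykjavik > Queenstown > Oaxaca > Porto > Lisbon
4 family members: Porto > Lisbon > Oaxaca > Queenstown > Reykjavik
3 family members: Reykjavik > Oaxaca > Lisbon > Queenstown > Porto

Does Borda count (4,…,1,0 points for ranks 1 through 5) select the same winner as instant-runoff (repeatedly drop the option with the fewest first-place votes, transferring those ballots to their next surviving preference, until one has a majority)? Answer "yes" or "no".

Borda — scores: Lisbon 54, Oaxaca 63, Reykjavik 57, Queenstown 70, Porto 66. Winner: Queenstown.
Instant-runoff — R1 Lisbon 9, Oaxaca 8, Reykjavik 10, Queenstown 0, Porto 4 (Queenstown out); R2 Lisbon 9, Oaxaca 8, Reykjavik 10, Porto 4 (Porto out); R3 Lisbon 13, Oaxaca 8, Reykjavik 10 (Oaxaca out); R4 Lisbon 13, Reykjavik 18 (Reykjavik winner). Winner: Reykjavik.
The two methods disagree.

no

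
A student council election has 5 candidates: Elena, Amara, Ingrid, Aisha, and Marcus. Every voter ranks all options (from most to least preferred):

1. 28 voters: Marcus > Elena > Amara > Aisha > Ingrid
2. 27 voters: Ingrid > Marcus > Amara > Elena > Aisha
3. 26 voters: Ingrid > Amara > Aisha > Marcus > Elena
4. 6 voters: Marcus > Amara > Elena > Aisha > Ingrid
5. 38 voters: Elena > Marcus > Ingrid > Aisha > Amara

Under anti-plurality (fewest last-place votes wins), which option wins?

Marcus

Last-place votes: Elena 26, Amara 38, Ingrid 34, Aisha 27, Marcus 0.
Marcus is ranked last by the fewest voters, so Marcus wins.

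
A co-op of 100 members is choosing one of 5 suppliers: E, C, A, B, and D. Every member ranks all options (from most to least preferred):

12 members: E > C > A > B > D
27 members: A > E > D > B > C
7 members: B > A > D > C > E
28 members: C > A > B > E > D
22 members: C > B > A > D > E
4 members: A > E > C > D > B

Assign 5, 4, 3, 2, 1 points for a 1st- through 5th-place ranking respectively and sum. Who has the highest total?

A

E: 12·5 + 27·4 + 7·1 + 28·2 + 22·1 + 4·4 = 269
C: 12·4 + 27·1 + 7·2 + 28·5 + 22·5 + 4·3 = 351
A: 12·3 + 27·5 + 7·4 + 28·4 + 22·3 + 4·5 = 397
B: 12·2 + 27·2 + 7·5 + 28·3 + 22·4 + 4·1 = 289
D: 12·1 + 27·3 + 7·3 + 28·1 + 22·2 + 4·2 = 194
A has the highest Borda score (397).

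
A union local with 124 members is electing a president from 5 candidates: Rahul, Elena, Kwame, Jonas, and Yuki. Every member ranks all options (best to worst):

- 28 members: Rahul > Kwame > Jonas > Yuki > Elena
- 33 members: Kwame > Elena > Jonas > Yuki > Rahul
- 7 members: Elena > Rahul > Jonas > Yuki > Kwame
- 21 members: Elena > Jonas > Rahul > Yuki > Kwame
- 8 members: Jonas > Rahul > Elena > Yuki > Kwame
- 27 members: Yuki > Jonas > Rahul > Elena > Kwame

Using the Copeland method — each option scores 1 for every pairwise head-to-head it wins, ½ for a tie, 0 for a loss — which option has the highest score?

Jonas

Rahul: beats Elena, Kwame, and Yuki; loses to Jonas → score 3.
Elena: beats Kwame and Yuki; loses to Rahul and Jonas → score 2.
Kwame: loses to Rahul, Elena, Jonas, and Yuki → score 0.
Jonas: beats Rahul, Elena, Kwame, and Yuki → score 4.
Yuki: beats Kwame; loses to Rahul, Elena, and Jonas → score 1.
Jonas has the best pairwise record.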